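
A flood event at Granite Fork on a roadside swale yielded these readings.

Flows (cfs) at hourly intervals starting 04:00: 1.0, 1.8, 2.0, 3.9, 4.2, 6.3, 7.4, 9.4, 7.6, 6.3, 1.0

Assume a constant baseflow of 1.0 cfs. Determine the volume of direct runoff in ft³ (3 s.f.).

Direct-runoff ordinates (Q − Q_b): 0.0, 0.8, 1.0, 2.9, 3.2, 5.3, 6.4, 8.4, 6.6, 5.3, 0.0 cfs.
ΣQ_DR = 39.90 cfs.
With Δt = 1 h = 3600 s, V = ΣQ_DR · Δt = 39.90 × 3600 = 1.44 × 10^5 ft³.

V ≈ 1.44 × 10^5 ft³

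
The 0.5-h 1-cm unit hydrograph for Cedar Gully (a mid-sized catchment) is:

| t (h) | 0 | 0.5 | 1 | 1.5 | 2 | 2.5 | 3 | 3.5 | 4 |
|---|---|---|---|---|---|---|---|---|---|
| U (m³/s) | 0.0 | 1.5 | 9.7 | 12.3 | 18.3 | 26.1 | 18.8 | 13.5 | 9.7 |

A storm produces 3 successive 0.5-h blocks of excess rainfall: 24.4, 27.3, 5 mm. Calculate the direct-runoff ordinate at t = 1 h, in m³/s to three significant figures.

By discrete convolution, Q_j = Σ (P_i / 10 mm) · U_{j−i}.
At t = 1 h (j=2): Q = (24.4/10)·9.7 + (27.3/10)·1.5 + (5/10)·0.0 = 27.8 m³/s.

Q ≈ 27.8 m³/s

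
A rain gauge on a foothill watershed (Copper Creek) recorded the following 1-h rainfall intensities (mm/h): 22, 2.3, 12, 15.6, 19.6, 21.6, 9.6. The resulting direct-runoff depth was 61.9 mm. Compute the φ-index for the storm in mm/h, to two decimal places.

φ ≈ 6.42 mm/h

Only the 6 blocks with intensity above φ contribute runoff: 22, 12, 15.6, 19.6, 21.6, 9.6 mm/h.
Σ(I−φ)·Δt = d  ⇒  (22+12+15.6+19.6+21.6+9.6 − 6φ)·1 = 61.9
φ = (100.4 − 61.9/1) / 6 = 6.42 mm/h.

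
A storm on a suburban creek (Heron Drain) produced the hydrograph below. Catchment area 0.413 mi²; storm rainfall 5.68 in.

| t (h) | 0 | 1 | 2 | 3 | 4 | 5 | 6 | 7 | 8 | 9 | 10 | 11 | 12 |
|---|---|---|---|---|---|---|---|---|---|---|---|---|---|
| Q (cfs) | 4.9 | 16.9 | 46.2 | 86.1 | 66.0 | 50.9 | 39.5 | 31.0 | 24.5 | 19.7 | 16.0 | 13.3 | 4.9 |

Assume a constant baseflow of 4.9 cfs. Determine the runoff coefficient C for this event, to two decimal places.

C ≈ 0.24

ΣQ_DR = 356.2 cfs; V = ΣQ_DR·Δt = 1.282 × 10^6 ft³.
Runoff depth d = V / A = 1.336 in.
C = d / P = 1.336 / 5.68 = 0.24.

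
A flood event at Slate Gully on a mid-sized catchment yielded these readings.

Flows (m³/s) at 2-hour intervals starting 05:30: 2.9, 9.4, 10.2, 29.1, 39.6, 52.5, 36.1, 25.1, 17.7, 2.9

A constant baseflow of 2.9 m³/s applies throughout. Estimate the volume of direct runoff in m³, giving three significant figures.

V ≈ 1.41 × 10^6 m³

Direct-runoff ordinates (Q − Q_b): 0.0, 6.5, 7.3, 26.2, 36.7, 49.6, 33.2, 22.2, 14.8, 0.0 m³/s.
ΣQ_DR = 196.5 m³/s.
With Δt = 2 h = 7200 s, V = ΣQ_DR · Δt = 196.5 × 7200 = 1.41 × 10^6 m³.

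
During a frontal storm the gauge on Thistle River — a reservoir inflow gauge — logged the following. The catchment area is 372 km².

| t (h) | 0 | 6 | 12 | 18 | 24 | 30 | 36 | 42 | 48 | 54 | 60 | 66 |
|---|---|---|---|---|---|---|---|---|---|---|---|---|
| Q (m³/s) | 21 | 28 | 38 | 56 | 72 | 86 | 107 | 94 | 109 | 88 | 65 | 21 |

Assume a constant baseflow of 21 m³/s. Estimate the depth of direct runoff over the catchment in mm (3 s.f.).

Direct runoff: 0.0, 7.0, 17.0, 35.0, 51.0, 65.0, 86.0, 73.0, 88.0, 67.0, 44.0, 0.0 m³/s; ΣQ_DR = 533.0 m³/s.
V = ΣQ_DR · Δt = 533.0 × 21600 s = 1.151 × 10^7 m³.
Over A = 372 km², depth = V / A = 30.9 mm.

d ≈ 30.9 mm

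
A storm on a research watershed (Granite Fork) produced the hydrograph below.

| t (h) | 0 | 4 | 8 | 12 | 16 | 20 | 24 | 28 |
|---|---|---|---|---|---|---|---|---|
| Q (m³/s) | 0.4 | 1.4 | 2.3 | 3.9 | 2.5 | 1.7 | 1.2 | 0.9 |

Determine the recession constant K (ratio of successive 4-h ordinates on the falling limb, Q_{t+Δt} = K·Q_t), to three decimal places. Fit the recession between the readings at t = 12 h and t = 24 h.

K ≈ 0.675

Using the recession-limb readings at t = 12 h and t = 24 h: Q falls from 3.9 to 1.2 m³/s over 3 intervals.
K = (Q₂/Q₁)^(1/3) = (1.2/3.9)^(1/3) = 0.675.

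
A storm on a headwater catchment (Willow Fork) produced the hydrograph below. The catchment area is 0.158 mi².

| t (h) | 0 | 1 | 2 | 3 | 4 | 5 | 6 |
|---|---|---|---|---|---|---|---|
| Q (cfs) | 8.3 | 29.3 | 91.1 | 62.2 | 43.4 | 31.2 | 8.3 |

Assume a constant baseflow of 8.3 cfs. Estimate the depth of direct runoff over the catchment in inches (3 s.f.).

d ≈ 2.12 in

Direct runoff: 0.0, 21.0, 82.8, 53.9, 35.1, 22.9, 0.0 cfs; ΣQ_DR = 215.7 cfs.
V = ΣQ_DR · Δt = 215.7 × 3600 s = 7.765 × 10^5 ft³.
Over A = 0.158 mi², depth = V / A = 2.12 in.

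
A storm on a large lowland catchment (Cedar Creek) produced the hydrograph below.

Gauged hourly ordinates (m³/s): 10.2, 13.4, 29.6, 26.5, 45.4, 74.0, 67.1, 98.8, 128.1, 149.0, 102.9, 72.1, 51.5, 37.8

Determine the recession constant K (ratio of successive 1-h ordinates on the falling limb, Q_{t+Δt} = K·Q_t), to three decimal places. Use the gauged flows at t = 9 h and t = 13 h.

K ≈ 0.710

Using the recession-limb readings at t = 9 h and t = 13 h: Q falls from 149.0 to 37.8 m³/s over 4 intervals.
K = (Q₂/Q₁)^(1/4) = (37.8/149.0)^(1/4) = 0.710.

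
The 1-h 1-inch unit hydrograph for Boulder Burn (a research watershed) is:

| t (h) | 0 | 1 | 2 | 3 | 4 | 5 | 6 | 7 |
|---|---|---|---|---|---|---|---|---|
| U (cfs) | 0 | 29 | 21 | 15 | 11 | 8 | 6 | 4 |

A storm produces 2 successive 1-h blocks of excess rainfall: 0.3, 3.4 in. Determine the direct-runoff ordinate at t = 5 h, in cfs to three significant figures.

Q ≈ 39.8 cfs

By discrete convolution, Q_j = Σ (P_i / 1 in) · U_{j−i}.
At t = 5 h (j=5): Q = (0.3/1)·8 + (3.4/1)·11 = 39.8 cfs.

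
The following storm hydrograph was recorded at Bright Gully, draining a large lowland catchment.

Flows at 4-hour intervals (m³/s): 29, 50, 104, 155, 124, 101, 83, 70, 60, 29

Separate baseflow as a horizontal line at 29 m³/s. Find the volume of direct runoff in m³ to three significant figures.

V ≈ 7.42 × 10^6 m³

Direct-runoff ordinates (Q − Q_b): 0.0, 21.0, 75.0, 126.0, 95.0, 72.0, 54.0, 41.0, 31.0, 0.0 m³/s.
ΣQ_DR = 515.0 m³/s.
With Δt = 4 h = 14400 s, V = ΣQ_DR · Δt = 515.0 × 14400 = 7.42 × 10^6 m³.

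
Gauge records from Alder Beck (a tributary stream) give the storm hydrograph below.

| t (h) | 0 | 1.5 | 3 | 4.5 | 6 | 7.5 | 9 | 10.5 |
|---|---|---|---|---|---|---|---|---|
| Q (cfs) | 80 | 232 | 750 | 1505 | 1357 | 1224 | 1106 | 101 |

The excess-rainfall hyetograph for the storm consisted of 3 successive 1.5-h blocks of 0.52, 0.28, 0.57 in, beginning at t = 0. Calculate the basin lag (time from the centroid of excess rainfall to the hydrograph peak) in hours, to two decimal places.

Centroid of excess rainfall: t_c = Σ P_i·t̄_i / ΣP_i = 2.3047 h (block centres at 0.75, 2.25, 3.75 h).
Hydrograph peak occurs at t = 4.5 h, so basin lag t_L = 4.5 − 2.3047 = 2.20 h.

t_L ≈ 2.20 h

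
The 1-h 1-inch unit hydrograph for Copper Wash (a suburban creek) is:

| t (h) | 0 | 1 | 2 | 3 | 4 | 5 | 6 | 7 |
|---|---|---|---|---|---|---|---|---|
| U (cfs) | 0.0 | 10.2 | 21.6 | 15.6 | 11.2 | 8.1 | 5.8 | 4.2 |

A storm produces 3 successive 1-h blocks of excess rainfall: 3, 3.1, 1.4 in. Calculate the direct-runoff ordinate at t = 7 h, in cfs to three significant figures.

By discrete convolution, Q_j = Σ (P_i / 1 in) · U_{j−i}.
At t = 7 h (j=7): Q = (3/1)·4.2 + (3.1/1)·5.8 + (1.4/1)·8.1 = 41.9 cfs.

Q ≈ 41.9 cfs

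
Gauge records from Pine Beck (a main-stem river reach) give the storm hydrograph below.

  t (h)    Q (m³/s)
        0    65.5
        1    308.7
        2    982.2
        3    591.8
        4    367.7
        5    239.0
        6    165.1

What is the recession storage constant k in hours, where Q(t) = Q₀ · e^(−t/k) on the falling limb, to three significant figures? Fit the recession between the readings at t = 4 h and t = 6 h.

On the falling limb, Q drops from 367.7 to 165.1 m³/s between t = 4 h and t = 6 h (Δt = 2 h).
k = −Δt / ln(Q₂/Q₁) = −2 / ln(165.1/367.7) = 2.50 h.

k ≈ 2.50 h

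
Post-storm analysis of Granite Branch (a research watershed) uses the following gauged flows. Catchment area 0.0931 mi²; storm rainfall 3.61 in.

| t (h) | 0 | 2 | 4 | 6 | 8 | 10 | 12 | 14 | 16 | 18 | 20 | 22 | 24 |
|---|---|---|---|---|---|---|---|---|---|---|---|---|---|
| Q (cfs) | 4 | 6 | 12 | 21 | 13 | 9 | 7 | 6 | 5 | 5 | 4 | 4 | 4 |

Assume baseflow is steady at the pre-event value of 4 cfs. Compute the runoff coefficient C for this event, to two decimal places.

C ≈ 0.44

ΣQ_DR = 48.00 cfs; V = ΣQ_DR·Δt = 3.456 × 10^5 ft³.
Runoff depth d = V / A = 1.598 in.
C = d / P = 1.598 / 3.61 = 0.44.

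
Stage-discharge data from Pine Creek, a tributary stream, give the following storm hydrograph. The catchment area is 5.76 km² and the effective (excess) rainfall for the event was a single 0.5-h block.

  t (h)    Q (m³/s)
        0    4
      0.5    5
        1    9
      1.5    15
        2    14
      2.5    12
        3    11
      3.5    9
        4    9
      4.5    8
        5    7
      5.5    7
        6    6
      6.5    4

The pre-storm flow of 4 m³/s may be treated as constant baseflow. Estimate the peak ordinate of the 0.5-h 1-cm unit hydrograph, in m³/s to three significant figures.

Direct runoff: 0.0, 1.0, 5.0, 11.0, 10.0, 8.0, 7.0, 5.0, 5.0, 4.0, 3.0, 3.0, 2.0, 0.0 m³/s; ΣQ_DR = 64.00 m³/s, peak = 11.0 m³/s.
Runoff depth d = ΣQ_DR·Δt / A = 64.00 × 1800 / (5.76 km²) = 20.00 mm.
The 1-cm UH is the DRH scaled by (10 mm)/d, so U_p = 11.0 × 10/20.00 = 5.50 m³/s.

U_p ≈ 5.50 m³/s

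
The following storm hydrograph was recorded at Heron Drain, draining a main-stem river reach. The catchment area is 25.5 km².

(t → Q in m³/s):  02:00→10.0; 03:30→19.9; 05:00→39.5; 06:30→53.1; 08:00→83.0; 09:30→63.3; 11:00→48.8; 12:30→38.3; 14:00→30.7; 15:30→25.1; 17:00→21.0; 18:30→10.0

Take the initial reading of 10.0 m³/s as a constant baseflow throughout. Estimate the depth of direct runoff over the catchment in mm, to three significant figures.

d ≈ 68.3 mm

Direct runoff: 0.0, 9.9, 29.5, 43.1, 73.0, 53.3, 38.8, 28.3, 20.7, 15.1, 11.0, 0.0 m³/s; ΣQ_DR = 322.7 m³/s.
V = ΣQ_DR · Δt = 322.7 × 5400 s = 1.743 × 10^6 m³.
Over A = 25.5 km², depth = V / A = 68.3 mm.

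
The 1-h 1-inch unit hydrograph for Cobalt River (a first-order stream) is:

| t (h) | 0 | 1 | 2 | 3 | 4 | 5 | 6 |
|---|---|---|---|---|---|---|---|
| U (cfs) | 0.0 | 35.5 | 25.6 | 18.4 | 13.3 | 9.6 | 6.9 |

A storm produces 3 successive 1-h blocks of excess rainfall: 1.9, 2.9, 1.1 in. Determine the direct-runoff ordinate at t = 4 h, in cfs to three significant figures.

By discrete convolution, Q_j = Σ (P_i / 1 in) · U_{j−i}.
At t = 4 h (j=4): Q = (1.9/1)·13.3 + (2.9/1)·18.4 + (1.1/1)·25.6 = 107 cfs.

Q ≈ 107 cfs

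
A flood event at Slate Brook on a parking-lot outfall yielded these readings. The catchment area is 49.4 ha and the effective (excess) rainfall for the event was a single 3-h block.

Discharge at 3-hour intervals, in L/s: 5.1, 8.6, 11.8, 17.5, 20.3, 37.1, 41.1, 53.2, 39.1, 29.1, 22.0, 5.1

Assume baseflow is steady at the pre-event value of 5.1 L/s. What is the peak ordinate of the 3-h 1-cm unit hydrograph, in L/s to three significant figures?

Direct runoff: 0.0, 3.5, 6.7, 12.4, 15.2, 32.0, 36.0, 48.1, 34.0, 24.0, 16.9, 0.0 L/s; ΣQ_DR = 228.8 L/s, peak = 48.1 L/s.
Runoff depth d = ΣQ_DR·Δt / A = 228.8 × 10800 / (49.4 ha) = 5.002 mm.
The 1-cm UH is the DRH scaled by (10 mm)/d, so U_p = 48.1 × 10/5.002 = 96.2 L/s.

U_p ≈ 96.2 L/s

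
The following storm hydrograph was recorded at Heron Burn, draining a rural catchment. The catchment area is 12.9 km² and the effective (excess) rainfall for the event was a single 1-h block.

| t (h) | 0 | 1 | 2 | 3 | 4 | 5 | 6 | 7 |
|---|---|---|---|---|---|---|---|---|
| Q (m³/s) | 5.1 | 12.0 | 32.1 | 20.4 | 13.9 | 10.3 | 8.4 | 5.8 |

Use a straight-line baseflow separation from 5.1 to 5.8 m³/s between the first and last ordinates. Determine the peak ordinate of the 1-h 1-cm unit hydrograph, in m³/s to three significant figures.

Direct runoff: 0.00, 6.80, 26.80, 15.00, 8.40, 4.70, 2.70, 0.00 m³/s; ΣQ_DR = 64.40 m³/s, peak = 26.80 m³/s.
Runoff depth d = ΣQ_DR·Δt / A = 64.40 × 3600 / (12.9 km²) = 17.97 mm.
The 1-cm UH is the DRH scaled by (10 mm)/d, so U_p = 26.80 × 10/17.97 = 14.9 m³/s.

U_p ≈ 14.9 m³/s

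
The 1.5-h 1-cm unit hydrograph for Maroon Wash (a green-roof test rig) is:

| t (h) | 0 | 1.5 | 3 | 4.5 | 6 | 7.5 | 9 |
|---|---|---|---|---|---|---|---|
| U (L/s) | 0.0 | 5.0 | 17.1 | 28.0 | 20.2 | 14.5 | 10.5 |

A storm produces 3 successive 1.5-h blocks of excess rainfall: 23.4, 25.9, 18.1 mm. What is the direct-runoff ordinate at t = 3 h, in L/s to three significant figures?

Q ≈ 53.0 L/s

By discrete convolution, Q_j = Σ (P_i / 10 mm) · U_{j−i}.
At t = 3 h (j=2): Q = (23.4/10)·17.1 + (25.9/10)·5.0 + (18.1/10)·0.0 = 53.0 L/s.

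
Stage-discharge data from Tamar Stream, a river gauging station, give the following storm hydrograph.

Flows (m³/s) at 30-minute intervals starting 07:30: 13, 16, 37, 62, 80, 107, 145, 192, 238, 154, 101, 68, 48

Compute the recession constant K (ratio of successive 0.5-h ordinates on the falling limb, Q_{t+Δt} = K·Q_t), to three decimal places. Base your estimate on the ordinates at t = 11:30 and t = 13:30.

Using the recession-limb readings at t = 11:30 and t = 13:30: Q falls from 238 to 48 m³/s over 4 intervals.
K = (Q₂/Q₁)^(1/4) = (48/238)^(1/4) = 0.670.

K ≈ 0.670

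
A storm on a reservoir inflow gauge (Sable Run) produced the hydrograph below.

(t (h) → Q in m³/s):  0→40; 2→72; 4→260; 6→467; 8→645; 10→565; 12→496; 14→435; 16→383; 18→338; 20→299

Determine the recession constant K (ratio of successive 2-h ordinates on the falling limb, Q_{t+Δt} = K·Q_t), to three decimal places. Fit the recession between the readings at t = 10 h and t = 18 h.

K ≈ 0.879

Using the recession-limb readings at t = 10 h and t = 18 h: Q falls from 565 to 338 m³/s over 4 intervals.
K = (Q₂/Q₁)^(1/4) = (338/565)^(1/4) = 0.879.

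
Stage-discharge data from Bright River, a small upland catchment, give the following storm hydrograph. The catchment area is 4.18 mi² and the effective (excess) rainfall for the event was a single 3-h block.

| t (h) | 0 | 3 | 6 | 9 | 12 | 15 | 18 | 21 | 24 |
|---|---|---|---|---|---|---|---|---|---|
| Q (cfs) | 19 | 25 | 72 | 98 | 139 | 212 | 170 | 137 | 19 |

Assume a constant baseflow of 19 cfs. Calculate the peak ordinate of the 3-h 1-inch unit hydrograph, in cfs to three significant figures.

U_p ≈ 241 cfs

Direct runoff: 0.0, 6.0, 53.0, 79.0, 120.0, 193.0, 151.0, 118.0, 0.0 cfs; ΣQ_DR = 720.0 cfs, peak = 193.0 cfs.
Runoff depth d = ΣQ_DR·Δt / A = 720.0 × 10800 / (4.18 mi²) = 0.8007 in.
The 1-inch UH is the DRH scaled by (1 in)/d, so U_p = 193.0 × 1/0.8007 = 241 cfs.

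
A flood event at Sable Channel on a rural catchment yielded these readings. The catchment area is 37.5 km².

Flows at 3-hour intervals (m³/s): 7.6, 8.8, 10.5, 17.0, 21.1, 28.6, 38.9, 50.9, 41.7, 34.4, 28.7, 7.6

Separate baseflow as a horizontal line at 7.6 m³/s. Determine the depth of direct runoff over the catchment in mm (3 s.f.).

d ≈ 58.9 mm

Direct runoff: 0.0, 1.2, 2.9, 9.4, 13.5, 21.0, 31.3, 43.3, 34.1, 26.8, 21.1, 0.0 m³/s; ΣQ_DR = 204.6 m³/s.
V = ΣQ_DR · Δt = 204.6 × 10800 s = 2.210 × 10^6 m³.
Over A = 37.5 km², depth = V / A = 58.9 mm.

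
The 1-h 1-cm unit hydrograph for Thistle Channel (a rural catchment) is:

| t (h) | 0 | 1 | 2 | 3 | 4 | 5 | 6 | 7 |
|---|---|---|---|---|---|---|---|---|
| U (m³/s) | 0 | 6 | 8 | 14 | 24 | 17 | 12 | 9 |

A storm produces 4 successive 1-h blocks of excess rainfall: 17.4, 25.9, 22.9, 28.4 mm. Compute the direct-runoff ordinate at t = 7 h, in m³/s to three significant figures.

By discrete convolution, Q_j = Σ (P_i / 10 mm) · U_{j−i}.
At t = 7 h (j=7): Q = (17.4/10)·9 + (25.9/10)·12 + (22.9/10)·17 + (28.4/10)·24 = 154 m³/s.

Q ≈ 154 m³/s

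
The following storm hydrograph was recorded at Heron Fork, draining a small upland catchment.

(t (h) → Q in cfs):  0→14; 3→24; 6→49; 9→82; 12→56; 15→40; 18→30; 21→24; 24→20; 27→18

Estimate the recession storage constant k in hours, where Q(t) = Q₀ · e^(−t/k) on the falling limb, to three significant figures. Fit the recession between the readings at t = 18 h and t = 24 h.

On the falling limb, Q drops from 30 to 20 cfs between t = 18 h and t = 24 h (Δt = 6 h).
k = −Δt / ln(Q₂/Q₁) = −6 / ln(20/30) = 14.8 h.

k ≈ 14.8 h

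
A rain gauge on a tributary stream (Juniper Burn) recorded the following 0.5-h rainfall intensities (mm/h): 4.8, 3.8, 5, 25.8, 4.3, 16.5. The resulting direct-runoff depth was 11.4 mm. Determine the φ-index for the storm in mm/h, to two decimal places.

φ ≈ 9.75 mm/h

Only the 2 blocks with intensity above φ contribute runoff: 25.8, 16.5 mm/h.
Σ(I−φ)·Δt = d  ⇒  (25.8+16.5 − 2φ)·0.5 = 11.4
φ = (42.30 − 11.4/0.5) / 2 = 9.75 mm/h.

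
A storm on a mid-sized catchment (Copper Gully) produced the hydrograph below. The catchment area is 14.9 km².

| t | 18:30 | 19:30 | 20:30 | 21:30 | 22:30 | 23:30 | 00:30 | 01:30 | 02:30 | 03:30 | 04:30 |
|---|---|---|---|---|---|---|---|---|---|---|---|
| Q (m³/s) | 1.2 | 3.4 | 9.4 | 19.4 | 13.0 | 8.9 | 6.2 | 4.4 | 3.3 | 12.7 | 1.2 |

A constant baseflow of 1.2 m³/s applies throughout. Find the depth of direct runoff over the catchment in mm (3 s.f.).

Direct runoff: 0.0, 2.2, 8.2, 18.2, 11.8, 7.7, 5.0, 3.2, 2.1, 11.5, 0.0 m³/s; ΣQ_DR = 69.90 m³/s.
V = ΣQ_DR · Δt = 69.90 × 3600 s = 2.516 × 10^5 m³.
Over A = 14.9 km², depth = V / A = 16.9 mm.

d ≈ 16.9 mm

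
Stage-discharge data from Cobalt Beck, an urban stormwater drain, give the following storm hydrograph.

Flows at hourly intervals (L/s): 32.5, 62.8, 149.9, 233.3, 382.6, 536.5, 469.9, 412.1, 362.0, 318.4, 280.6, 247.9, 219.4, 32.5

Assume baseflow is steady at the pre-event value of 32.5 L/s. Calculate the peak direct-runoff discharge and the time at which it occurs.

Subtracting baseflow gives direct-runoff ordinates: 0.0, 30.3, 117.4, 200.8, 350.1, 504.0, 437.4, 379.6, 329.5, 285.9, 248.1, 215.4, 186.9, 0.0 L/s.
The maximum is 504.0 L/s, occurring at the reading for t = 5 h.

Q_p = 504.0 L/s at t = 5 h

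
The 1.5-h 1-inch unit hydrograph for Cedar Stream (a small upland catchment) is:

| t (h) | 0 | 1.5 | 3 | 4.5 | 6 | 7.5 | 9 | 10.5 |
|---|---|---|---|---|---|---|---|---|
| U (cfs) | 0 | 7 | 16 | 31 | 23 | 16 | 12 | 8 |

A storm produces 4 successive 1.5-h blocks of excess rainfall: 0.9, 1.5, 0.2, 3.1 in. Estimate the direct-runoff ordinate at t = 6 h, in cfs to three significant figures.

By discrete convolution, Q_j = Σ (P_i / 1 in) · U_{j−i}.
At t = 6 h (j=4): Q = (0.9/1)·23 + (1.5/1)·31 + (0.2/1)·16 + (3.1/1)·7 = 92.1 cfs.

Q ≈ 92.1 cfs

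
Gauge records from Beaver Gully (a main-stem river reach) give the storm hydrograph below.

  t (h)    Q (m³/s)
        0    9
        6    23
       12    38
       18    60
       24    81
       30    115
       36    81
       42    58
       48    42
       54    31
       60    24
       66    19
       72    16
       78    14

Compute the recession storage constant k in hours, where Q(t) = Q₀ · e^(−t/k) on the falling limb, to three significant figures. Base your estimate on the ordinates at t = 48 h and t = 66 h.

On the falling limb, Q drops from 42 to 19 m³/s between t = 48 h and t = 66 h (Δt = 18 h).
k = −Δt / ln(Q₂/Q₁) = −18 / ln(19/42) = 22.7 h.

k ≈ 22.7 h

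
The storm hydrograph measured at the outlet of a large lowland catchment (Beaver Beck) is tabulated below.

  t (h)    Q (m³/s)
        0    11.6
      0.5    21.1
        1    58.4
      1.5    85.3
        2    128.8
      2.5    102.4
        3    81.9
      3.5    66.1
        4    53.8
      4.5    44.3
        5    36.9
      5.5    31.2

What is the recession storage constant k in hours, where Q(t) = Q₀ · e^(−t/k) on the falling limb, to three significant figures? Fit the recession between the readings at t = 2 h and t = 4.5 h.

k ≈ 2.34 h

On the falling limb, Q drops from 128.8 to 44.3 m³/s between t = 2 h and t = 4.5 h (Δt = 2.5 h).
k = −Δt / ln(Q₂/Q₁) = −2.5 / ln(44.3/128.8) = 2.34 h.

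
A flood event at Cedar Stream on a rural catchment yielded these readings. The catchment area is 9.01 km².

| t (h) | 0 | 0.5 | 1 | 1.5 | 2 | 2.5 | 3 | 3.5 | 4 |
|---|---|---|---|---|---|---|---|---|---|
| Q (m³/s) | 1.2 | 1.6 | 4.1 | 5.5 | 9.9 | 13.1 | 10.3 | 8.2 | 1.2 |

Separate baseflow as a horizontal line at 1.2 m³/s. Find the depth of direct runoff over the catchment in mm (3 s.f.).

d ≈ 8.85 mm

Direct runoff: 0.0, 0.4, 2.9, 4.3, 8.7, 11.9, 9.1, 7.0, 0.0 m³/s; ΣQ_DR = 44.30 m³/s.
V = ΣQ_DR · Δt = 44.30 × 1800 s = 79740 m³.
Over A = 9.01 km², depth = V / A = 8.85 mm.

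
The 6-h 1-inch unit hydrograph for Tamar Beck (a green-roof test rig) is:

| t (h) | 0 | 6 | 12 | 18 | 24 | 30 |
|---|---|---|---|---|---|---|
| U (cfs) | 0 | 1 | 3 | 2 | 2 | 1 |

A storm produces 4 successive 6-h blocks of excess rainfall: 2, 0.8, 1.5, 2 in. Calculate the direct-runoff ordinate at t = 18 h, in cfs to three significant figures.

Q ≈ 7.90 cfs

By discrete convolution, Q_j = Σ (P_i / 1 in) · U_{j−i}.
At t = 18 h (j=3): Q = (2/1)·2 + (0.8/1)·3 + (1.5/1)·1 + (2/1)·0 = 7.90 cfs.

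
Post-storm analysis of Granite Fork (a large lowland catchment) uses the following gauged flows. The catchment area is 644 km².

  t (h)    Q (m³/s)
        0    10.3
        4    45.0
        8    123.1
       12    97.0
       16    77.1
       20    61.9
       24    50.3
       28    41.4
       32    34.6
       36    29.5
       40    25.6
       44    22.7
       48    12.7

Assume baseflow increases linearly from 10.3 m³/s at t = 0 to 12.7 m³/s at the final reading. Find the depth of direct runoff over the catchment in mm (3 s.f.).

d ≈ 10.8 mm

Direct runoff: 0.00, 34.50, 112.40, 86.10, 66.00, 50.60, 38.80, 29.70, 22.70, 17.40, 13.30, 10.20, 0.00 m³/s; ΣQ_DR = 481.7 m³/s.
V = ΣQ_DR · Δt = 481.7 × 14400 s = 6.936 × 10^6 m³.
Over A = 644 km², depth = V / A = 10.8 mm.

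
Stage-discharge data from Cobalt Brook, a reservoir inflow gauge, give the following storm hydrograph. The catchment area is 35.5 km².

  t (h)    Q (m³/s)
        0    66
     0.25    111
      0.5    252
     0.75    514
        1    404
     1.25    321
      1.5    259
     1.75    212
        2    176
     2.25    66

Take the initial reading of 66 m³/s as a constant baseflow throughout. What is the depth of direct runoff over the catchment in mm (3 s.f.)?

d ≈ 43.6 mm

Direct runoff: 0.0, 45.0, 186.0, 448.0, 338.0, 255.0, 193.0, 146.0, 110.0, 0.0 m³/s; ΣQ_DR = 1721 m³/s.
V = ΣQ_DR · Δt = 1721 × 900 s = 1.549 × 10^6 m³.
Over A = 35.5 km², depth = V / A = 43.6 mm.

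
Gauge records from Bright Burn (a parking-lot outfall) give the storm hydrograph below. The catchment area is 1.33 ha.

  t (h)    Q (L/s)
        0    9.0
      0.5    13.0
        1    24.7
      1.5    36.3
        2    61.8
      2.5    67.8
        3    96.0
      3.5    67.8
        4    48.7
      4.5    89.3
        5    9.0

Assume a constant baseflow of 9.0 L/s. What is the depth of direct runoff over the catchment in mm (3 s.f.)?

Direct runoff: 0.0, 4.0, 15.7, 27.3, 52.8, 58.8, 87.0, 58.8, 39.7, 80.3, 0.0 L/s; ΣQ_DR = 424.4 L/s.
V = ΣQ_DR · Δt = 424.4 × 1800 s = 7.639 × 10^5 L.
Over A = 1.33 ha, depth = V / A = 57.4 mm.

d ≈ 57.4 mm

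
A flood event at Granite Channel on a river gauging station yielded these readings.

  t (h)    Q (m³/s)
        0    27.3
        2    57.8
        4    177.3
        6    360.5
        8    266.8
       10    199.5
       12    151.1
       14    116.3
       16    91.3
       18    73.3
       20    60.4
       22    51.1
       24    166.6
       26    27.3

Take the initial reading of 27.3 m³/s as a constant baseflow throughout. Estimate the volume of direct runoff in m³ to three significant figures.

V ≈ 1.04 × 10^7 m³

Direct-runoff ordinates (Q − Q_b): 0.0, 30.5, 150.0, 333.2, 239.5, 172.2, 123.8, 89.0, 64.0, 46.0, 33.1, 23.8, 139.3, 0.0 m³/s.
ΣQ_DR = 1444 m³/s.
With Δt = 2 h = 7200 s, V = ΣQ_DR · Δt = 1444 × 7200 = 1.04 × 10^7 m³.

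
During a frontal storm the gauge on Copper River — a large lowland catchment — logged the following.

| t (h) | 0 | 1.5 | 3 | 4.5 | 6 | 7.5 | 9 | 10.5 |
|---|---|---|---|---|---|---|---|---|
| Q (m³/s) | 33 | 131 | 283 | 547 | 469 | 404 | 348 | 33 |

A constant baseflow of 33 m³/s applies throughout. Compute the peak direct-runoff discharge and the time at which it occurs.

Q_p = 514.0 m³/s at t = 4.5 h

Subtracting baseflow gives direct-runoff ordinates: 0.0, 98.0, 250.0, 514.0, 436.0, 371.0, 315.0, 0.0 m³/s.
The maximum is 514.0 m³/s, occurring at the reading for t = 4.5 h.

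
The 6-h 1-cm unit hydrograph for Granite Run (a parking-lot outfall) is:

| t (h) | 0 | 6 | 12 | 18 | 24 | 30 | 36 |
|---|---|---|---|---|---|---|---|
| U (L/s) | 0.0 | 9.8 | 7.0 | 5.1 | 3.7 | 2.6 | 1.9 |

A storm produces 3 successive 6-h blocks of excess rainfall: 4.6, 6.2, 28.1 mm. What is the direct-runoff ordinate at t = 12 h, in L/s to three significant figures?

By discrete convolution, Q_j = Σ (P_i / 10 mm) · U_{j−i}.
At t = 12 h (j=2): Q = (4.6/10)·7.0 + (6.2/10)·9.8 + (28.1/10)·0.0 = 9.30 L/s.

Q ≈ 9.30 L/s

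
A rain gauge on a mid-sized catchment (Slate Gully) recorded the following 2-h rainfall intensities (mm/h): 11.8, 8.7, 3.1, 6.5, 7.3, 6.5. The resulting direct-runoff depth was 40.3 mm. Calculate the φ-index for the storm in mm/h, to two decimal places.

φ ≈ 4.13 mm/h

Only the 5 blocks with intensity above φ contribute runoff: 11.8, 8.7, 6.5, 7.3, 6.5 mm/h.
Σ(I−φ)·Δt = d  ⇒  (11.8+8.7+6.5+7.3+6.5 − 5φ)·2 = 40.3
φ = (40.80 − 40.3/2) / 5 = 4.13 mm/h.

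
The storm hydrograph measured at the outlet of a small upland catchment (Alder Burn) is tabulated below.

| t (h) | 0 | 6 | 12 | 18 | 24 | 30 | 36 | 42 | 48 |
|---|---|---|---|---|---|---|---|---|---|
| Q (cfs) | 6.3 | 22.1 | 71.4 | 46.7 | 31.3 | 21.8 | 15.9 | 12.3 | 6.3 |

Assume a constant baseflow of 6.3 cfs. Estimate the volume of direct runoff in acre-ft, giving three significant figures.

V ≈ 88.0 acre-ft

Direct-runoff ordinates (Q − Q_b): 0.0, 15.8, 65.1, 40.4, 25.0, 15.5, 9.6, 6.0, 0.0 cfs.
ΣQ_DR = 177.4 cfs.
With Δt = 6 h = 21600 s, V = ΣQ_DR · Δt = 177.4 × 21600 = 3.83 × 10^6 ft³ = 88.0 acre-ft.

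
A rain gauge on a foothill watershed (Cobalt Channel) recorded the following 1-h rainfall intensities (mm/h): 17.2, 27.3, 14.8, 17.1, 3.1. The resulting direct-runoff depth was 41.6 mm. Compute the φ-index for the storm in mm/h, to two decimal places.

φ ≈ 8.70 mm/h

Only the 4 blocks with intensity above φ contribute runoff: 17.2, 27.3, 14.8, 17.1 mm/h.
Σ(I−φ)·Δt = d  ⇒  (17.2+27.3+14.8+17.1 − 4φ)·1 = 41.6
φ = (76.40 − 41.6/1) / 4 = 8.70 mm/h.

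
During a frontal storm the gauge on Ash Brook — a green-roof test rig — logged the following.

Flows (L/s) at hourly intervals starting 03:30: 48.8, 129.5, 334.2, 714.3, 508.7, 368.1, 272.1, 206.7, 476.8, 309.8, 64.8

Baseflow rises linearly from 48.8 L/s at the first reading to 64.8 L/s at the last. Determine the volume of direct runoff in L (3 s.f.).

Direct-runoff ordinates (Q − Q_b): 0.00, 79.10, 282.20, 660.70, 453.50, 311.30, 213.70, 146.70, 415.20, 246.60, 0.00 L/s.
ΣQ_DR = 2809 L/s.
With Δt = 1 h = 3600 s, V = ΣQ_DR · Δt = 2809 × 3600 = 1.01 × 10^7 L.

V ≈ 1.01 × 10^7 L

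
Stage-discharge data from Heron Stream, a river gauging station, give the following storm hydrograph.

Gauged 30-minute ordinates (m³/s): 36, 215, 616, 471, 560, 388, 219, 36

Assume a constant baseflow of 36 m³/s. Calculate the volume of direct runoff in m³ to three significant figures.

V ≈ 4.06 × 10^6 m³

Direct-runoff ordinates (Q − Q_b): 0.0, 179.0, 580.0, 435.0, 524.0, 352.0, 183.0, 0.0 m³/s.
ΣQ_DR = 2253 m³/s.
With Δt = 0.5 h = 1800 s, V = ΣQ_DR · Δt = 2253 × 1800 = 4.06 × 10^6 m³.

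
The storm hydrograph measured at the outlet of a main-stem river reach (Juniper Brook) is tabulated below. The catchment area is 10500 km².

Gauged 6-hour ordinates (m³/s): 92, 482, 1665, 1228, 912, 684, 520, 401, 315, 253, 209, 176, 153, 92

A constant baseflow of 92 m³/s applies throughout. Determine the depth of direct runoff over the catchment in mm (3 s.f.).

Direct runoff: 0.0, 390.0, 1573.0, 1136.0, 820.0, 592.0, 428.0, 309.0, 223.0, 161.0, 117.0, 84.0, 61.0, 0.0 m³/s; ΣQ_DR = 5894 m³/s.
V = ΣQ_DR · Δt = 5894 × 21600 s = 1.273 × 10^8 m³.
Over A = 10500 km², depth = V / A = 12.1 mm.

d ≈ 12.1 mm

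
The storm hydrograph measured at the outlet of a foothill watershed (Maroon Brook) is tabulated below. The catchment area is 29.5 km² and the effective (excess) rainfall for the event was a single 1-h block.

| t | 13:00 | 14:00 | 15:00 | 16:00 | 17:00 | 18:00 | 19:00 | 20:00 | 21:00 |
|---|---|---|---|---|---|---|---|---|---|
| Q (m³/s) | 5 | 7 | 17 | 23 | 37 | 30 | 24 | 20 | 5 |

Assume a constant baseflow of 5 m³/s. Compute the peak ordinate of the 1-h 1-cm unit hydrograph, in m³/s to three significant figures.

Direct runoff: 0.0, 2.0, 12.0, 18.0, 32.0, 25.0, 19.0, 15.0, 0.0 m³/s; ΣQ_DR = 123.0 m³/s, peak = 32.0 m³/s.
Runoff depth d = ΣQ_DR·Δt / A = 123.0 × 3600 / (29.5 km²) = 15.01 mm.
The 1-cm UH is the DRH scaled by (10 mm)/d, so U_p = 32.0 × 10/15.01 = 21.3 m³/s.

U_p ≈ 21.3 m³/s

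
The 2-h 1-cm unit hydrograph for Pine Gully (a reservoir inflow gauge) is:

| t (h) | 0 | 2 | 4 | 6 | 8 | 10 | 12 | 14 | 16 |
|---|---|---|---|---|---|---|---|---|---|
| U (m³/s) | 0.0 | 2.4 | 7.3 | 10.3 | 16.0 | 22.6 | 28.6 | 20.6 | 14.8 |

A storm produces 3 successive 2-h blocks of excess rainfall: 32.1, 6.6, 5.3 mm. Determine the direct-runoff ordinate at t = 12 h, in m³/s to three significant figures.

By discrete convolution, Q_j = Σ (P_i / 10 mm) · U_{j−i}.
At t = 12 h (j=6): Q = (32.1/10)·28.6 + (6.6/10)·22.6 + (5.3/10)·16.0 = 115 m³/s.

Q ≈ 115 m³/s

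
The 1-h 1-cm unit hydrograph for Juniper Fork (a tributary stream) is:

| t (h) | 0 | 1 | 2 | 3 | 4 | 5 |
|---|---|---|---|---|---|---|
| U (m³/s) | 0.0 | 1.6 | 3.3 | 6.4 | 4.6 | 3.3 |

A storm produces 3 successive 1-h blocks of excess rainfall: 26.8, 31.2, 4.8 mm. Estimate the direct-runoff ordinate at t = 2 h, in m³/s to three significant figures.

By discrete convolution, Q_j = Σ (P_i / 10 mm) · U_{j−i}.
At t = 2 h (j=2): Q = (26.8/10)·3.3 + (31.2/10)·1.6 + (4.8/10)·0.0 = 13.8 m³/s.

Q ≈ 13.8 m³/s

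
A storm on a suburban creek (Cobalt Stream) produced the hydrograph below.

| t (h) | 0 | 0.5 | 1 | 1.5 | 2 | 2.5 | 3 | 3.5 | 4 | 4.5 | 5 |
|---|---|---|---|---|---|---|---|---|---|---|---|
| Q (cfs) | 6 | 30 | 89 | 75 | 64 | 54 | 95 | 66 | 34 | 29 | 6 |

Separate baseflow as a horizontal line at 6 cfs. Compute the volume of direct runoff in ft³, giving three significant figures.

Direct-runoff ordinates (Q − Q_b): 0.0, 24.0, 83.0, 69.0, 58.0, 48.0, 89.0, 60.0, 28.0, 23.0, 0.0 cfs.
ΣQ_DR = 482.0 cfs.
With Δt = 0.5 h = 1800 s, V = ΣQ_DR · Δt = 482.0 × 1800 = 8.68 × 10^5 ft³.

V ≈ 8.68 × 10^5 ft³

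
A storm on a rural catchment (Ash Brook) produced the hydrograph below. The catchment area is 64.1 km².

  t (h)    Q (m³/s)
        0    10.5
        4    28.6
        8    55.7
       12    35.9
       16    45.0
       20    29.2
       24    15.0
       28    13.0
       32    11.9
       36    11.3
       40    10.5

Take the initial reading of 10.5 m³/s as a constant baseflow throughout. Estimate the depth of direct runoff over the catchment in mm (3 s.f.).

Direct runoff: 0.0, 18.1, 45.2, 25.4, 34.5, 18.7, 4.5, 2.5, 1.4, 0.8, 0.0 m³/s; ΣQ_DR = 151.1 m³/s.
V = ΣQ_DR · Δt = 151.1 × 14400 s = 2.176 × 10^6 m³.
Over A = 64.1 km², depth = V / A = 33.9 mm.

d ≈ 33.9 mm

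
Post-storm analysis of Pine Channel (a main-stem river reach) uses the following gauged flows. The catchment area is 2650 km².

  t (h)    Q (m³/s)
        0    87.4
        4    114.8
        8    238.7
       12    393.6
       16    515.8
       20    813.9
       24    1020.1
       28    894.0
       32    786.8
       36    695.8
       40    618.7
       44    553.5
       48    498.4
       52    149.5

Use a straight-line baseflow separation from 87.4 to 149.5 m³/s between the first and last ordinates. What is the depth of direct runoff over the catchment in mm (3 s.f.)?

d ≈ 31.1 mm

Direct runoff: 0.00, 22.62, 141.75, 291.87, 409.29, 702.62, 904.04, 773.16, 661.18, 565.41, 483.53, 413.55, 353.68, 0.00 m³/s; ΣQ_DR = 5723 m³/s.
V = ΣQ_DR · Δt = 5723 × 14400 s = 8.241 × 10^7 m³.
Over A = 2650 km², depth = V / A = 31.1 mm.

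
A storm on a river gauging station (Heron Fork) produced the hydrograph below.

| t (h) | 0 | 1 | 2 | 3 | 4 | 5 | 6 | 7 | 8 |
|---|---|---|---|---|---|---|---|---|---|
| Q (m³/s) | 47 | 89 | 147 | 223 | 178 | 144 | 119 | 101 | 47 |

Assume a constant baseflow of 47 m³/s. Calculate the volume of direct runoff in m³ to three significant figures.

V ≈ 2.42 × 10^6 m³

Direct-runoff ordinates (Q − Q_b): 0.0, 42.0, 100.0, 176.0, 131.0, 97.0, 72.0, 54.0, 0.0 m³/s.
ΣQ_DR = 672.0 m³/s.
With Δt = 1 h = 3600 s, V = ΣQ_DR · Δt = 672.0 × 3600 = 2.42 × 10^6 m³.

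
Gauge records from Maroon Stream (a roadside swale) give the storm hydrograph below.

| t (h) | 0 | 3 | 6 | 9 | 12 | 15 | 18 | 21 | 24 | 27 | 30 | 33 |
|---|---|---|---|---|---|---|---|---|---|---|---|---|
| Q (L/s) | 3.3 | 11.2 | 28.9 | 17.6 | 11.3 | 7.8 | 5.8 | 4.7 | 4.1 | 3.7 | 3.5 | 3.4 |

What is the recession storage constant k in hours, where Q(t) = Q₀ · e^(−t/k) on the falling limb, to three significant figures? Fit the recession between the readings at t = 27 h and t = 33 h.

k ≈ 71.0 h

On the falling limb, Q drops from 3.7 to 3.4 L/s between t = 27 h and t = 33 h (Δt = 6 h).
k = −Δt / ln(Q₂/Q₁) = −6 / ln(3.4/3.7) = 71.0 h.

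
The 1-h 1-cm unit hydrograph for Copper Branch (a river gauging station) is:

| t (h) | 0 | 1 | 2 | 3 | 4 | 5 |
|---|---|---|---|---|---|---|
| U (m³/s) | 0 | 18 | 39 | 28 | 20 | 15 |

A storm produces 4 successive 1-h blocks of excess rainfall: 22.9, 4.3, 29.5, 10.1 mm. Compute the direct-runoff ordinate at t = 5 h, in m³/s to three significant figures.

By discrete convolution, Q_j = Σ (P_i / 10 mm) · U_{j−i}.
At t = 5 h (j=5): Q = (22.9/10)·15 + (4.3/10)·20 + (29.5/10)·28 + (10.1/10)·39 = 165 m³/s.

Q ≈ 165 m³/s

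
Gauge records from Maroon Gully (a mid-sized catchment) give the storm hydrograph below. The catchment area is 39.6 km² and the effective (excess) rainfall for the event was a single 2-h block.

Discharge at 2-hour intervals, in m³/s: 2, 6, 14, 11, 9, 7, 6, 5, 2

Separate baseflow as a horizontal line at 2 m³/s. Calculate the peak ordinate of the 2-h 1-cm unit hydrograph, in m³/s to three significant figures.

Direct runoff: 0.0, 4.0, 12.0, 9.0, 7.0, 5.0, 4.0, 3.0, 0.0 m³/s; ΣQ_DR = 44.00 m³/s, peak = 12.0 m³/s.
Runoff depth d = ΣQ_DR·Δt / A = 44.00 × 7200 / (39.6 km²) = 8.000 mm.
The 1-cm UH is the DRH scaled by (10 mm)/d, so U_p = 12.0 × 10/8.000 = 15.0 m³/s.

U_p ≈ 15.0 m³/s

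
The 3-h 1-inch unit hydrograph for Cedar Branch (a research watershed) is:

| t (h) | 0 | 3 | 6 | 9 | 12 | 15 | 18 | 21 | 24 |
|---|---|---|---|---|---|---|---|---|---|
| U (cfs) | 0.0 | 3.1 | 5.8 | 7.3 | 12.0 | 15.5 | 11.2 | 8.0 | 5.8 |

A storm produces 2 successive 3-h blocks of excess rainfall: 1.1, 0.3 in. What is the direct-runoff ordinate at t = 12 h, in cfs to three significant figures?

Q ≈ 15.4 cfs

By discrete convolution, Q_j = Σ (P_i / 1 in) · U_{j−i}.
At t = 12 h (j=4): Q = (1.1/1)·12.0 + (0.3/1)·7.3 = 15.4 cfs.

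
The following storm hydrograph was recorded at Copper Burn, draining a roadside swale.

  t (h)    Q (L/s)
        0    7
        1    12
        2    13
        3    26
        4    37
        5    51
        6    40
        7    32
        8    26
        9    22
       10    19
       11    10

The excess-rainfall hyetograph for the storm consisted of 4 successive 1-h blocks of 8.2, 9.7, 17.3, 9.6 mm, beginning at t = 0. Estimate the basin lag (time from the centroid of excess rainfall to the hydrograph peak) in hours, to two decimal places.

Centroid of excess rainfall: t_c = Σ P_i·t̄_i / ΣP_i = 2.1317 h (block centres at 0.5, 1.5, 2.5, 3.5 h).
Hydrograph peak occurs at t = 5 h, so basin lag t_L = 5 − 2.1317 = 2.87 h.

t_L ≈ 2.87 h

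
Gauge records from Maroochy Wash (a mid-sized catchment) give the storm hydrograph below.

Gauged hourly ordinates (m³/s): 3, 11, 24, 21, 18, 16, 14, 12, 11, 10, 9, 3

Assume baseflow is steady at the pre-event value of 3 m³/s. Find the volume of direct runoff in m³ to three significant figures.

Direct-runoff ordinates (Q − Q_b): 0.0, 8.0, 21.0, 18.0, 15.0, 13.0, 11.0, 9.0, 8.0, 7.0, 6.0, 0.0 m³/s.
ΣQ_DR = 116.0 m³/s.
With Δt = 1 h = 3600 s, V = ΣQ_DR · Δt = 116.0 × 3600 = 4.18 × 10^5 m³.

V ≈ 4.18 × 10^5 m³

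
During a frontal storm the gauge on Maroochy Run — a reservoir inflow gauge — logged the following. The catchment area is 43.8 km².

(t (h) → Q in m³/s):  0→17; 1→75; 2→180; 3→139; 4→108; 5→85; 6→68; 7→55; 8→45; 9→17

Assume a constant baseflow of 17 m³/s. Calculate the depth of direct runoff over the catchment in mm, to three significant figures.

Direct runoff: 0.0, 58.0, 163.0, 122.0, 91.0, 68.0, 51.0, 38.0, 28.0, 0.0 m³/s; ΣQ_DR = 619.0 m³/s.
V = ΣQ_DR · Δt = 619.0 × 3600 s = 2.228 × 10^6 m³.
Over A = 43.8 km², depth = V / A = 50.9 mm.

d ≈ 50.9 mm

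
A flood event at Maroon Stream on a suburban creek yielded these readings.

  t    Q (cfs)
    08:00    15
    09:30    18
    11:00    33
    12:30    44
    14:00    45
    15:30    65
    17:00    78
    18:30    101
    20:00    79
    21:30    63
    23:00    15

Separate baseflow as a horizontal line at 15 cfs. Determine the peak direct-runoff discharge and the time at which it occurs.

Q_p = 86.0 cfs at t = 18:30

Subtracting baseflow gives direct-runoff ordinates: 0.0, 3.0, 18.0, 29.0, 30.0, 50.0, 63.0, 86.0, 64.0, 48.0, 0.0 cfs.
The maximum is 86.0 cfs, occurring at the reading for t = 18:30.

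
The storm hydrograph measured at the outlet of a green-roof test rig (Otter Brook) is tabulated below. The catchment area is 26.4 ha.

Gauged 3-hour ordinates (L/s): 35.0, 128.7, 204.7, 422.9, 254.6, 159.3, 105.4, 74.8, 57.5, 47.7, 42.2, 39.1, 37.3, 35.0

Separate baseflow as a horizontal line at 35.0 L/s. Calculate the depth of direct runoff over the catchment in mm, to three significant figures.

d ≈ 47.2 mm

Direct runoff: 0.0, 93.7, 169.7, 387.9, 219.6, 124.3, 70.4, 39.8, 22.5, 12.7, 7.2, 4.1, 2.3, 0.0 L/s; ΣQ_DR = 1154 L/s.
V = ΣQ_DR · Δt = 1154 × 10800 s = 1.247 × 10^7 L.
Over A = 26.4 ha, depth = V / A = 47.2 mm.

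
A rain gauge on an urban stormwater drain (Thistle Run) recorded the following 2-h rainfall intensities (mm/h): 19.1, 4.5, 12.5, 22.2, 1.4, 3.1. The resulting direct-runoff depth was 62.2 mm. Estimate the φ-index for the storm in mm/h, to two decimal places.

φ ≈ 7.57 mm/h

Only the 3 blocks with intensity above φ contribute runoff: 19.1, 12.5, 22.2 mm/h.
Σ(I−φ)·Δt = d  ⇒  (19.1+12.5+22.2 − 3φ)·2 = 62.2
φ = (53.80 − 62.2/2) / 3 = 7.57 mm/h.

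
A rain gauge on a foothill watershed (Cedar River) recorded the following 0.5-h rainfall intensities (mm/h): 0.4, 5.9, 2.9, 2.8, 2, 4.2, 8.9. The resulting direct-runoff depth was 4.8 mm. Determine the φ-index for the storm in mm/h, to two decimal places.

φ ≈ 3.13 mm/h

Only the 3 blocks with intensity above φ contribute runoff: 5.9, 4.2, 8.9 mm/h.
Σ(I−φ)·Δt = d  ⇒  (5.9+4.2+8.9 − 3φ)·0.5 = 4.8
φ = (19.00 − 4.8/0.5) / 3 = 3.13 mm/h.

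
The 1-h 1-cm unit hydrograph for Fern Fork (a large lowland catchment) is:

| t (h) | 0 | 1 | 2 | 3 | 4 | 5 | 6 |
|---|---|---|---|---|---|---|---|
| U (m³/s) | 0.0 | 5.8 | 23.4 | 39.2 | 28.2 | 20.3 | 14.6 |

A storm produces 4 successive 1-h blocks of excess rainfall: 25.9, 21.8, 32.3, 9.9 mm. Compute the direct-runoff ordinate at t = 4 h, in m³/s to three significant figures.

By discrete convolution, Q_j = Σ (P_i / 10 mm) · U_{j−i}.
At t = 4 h (j=4): Q = (25.9/10)·28.2 + (21.8/10)·39.2 + (32.3/10)·23.4 + (9.9/10)·5.8 = 240 m³/s.

Q ≈ 240 m³/s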